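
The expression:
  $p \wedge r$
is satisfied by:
  {r: True, p: True}


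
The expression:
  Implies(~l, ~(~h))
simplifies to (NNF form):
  h | l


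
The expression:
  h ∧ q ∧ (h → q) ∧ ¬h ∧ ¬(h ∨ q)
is never true.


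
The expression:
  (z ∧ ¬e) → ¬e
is always true.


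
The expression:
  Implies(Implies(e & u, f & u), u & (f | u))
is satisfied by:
  {u: True}


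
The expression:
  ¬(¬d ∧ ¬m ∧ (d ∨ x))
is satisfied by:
  {d: True, m: True, x: False}
  {d: True, x: False, m: False}
  {m: True, x: False, d: False}
  {m: False, x: False, d: False}
  {d: True, m: True, x: True}
  {d: True, x: True, m: False}
  {m: True, x: True, d: False}


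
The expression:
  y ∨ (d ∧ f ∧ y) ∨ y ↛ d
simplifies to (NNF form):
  y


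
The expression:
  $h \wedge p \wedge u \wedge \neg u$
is never true.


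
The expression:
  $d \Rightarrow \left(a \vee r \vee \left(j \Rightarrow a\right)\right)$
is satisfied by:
  {r: True, a: True, d: False, j: False}
  {r: True, d: False, a: False, j: False}
  {a: True, r: False, d: False, j: False}
  {r: False, d: False, a: False, j: False}
  {j: True, r: True, a: True, d: False}
  {j: True, r: True, d: False, a: False}
  {j: True, a: True, r: False, d: False}
  {j: True, r: False, d: False, a: False}
  {r: True, d: True, a: True, j: False}
  {r: True, d: True, j: False, a: False}
  {d: True, a: True, j: False, r: False}
  {d: True, j: False, a: False, r: False}
  {r: True, d: True, j: True, a: True}
  {r: True, d: True, j: True, a: False}
  {d: True, j: True, a: True, r: False}


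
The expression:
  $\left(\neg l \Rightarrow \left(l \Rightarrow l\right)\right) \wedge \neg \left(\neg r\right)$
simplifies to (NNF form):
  $r$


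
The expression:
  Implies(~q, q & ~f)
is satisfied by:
  {q: True}


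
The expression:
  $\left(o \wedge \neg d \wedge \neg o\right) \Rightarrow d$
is always true.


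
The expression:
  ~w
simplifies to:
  ~w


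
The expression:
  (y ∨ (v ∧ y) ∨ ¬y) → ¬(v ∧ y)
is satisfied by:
  {v: False, y: False}
  {y: True, v: False}
  {v: True, y: False}


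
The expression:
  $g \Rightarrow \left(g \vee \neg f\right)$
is always true.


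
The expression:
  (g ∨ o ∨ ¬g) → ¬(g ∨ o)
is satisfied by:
  {g: False, o: False}


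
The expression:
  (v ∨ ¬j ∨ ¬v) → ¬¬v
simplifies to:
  v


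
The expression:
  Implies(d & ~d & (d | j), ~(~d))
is always true.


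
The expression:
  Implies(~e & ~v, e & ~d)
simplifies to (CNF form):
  e | v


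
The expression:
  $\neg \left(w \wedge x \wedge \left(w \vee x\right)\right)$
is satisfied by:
  {w: False, x: False}
  {x: True, w: False}
  {w: True, x: False}


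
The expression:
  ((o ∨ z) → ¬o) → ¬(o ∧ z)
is always true.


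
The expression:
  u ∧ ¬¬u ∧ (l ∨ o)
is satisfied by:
  {o: True, l: True, u: True}
  {o: True, u: True, l: False}
  {l: True, u: True, o: False}


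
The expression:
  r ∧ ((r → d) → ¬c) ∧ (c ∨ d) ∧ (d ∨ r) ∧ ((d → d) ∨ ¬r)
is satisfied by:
  {d: True, r: True, c: False}
  {c: True, r: True, d: False}


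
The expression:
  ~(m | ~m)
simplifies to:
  False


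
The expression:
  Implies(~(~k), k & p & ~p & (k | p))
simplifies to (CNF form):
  ~k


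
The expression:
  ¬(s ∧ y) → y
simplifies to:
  y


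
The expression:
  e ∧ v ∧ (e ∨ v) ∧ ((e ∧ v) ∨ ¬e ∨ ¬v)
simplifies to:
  e ∧ v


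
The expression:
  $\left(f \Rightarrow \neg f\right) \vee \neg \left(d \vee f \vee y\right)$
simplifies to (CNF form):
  $\neg f$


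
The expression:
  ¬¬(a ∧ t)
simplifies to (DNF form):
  a ∧ t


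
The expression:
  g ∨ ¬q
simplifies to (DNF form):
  g ∨ ¬q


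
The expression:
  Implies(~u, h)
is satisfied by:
  {u: True, h: True}
  {u: True, h: False}
  {h: True, u: False}


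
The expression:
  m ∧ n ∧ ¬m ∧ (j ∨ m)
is never true.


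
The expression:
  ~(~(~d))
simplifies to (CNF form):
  ~d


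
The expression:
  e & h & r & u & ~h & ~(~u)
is never true.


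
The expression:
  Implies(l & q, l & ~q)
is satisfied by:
  {l: False, q: False}
  {q: True, l: False}
  {l: True, q: False}


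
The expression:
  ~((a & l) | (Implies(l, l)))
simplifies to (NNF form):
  False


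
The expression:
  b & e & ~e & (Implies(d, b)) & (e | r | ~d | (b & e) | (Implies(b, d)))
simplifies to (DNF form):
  False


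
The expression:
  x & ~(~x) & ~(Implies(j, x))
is never true.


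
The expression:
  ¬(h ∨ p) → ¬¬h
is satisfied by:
  {p: True, h: True}
  {p: True, h: False}
  {h: True, p: False}


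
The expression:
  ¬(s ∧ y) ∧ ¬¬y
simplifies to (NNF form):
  y ∧ ¬s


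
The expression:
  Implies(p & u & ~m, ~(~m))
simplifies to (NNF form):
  m | ~p | ~u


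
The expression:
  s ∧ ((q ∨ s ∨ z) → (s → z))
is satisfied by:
  {z: True, s: True}


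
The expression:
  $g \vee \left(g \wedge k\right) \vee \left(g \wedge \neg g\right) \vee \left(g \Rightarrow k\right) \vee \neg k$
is always true.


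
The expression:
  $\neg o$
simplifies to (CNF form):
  $\neg o$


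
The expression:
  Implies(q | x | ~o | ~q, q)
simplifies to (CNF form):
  q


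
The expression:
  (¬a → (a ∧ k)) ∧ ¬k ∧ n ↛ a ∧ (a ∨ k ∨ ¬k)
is never true.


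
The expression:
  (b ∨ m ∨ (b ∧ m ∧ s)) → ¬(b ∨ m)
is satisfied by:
  {b: False, m: False}


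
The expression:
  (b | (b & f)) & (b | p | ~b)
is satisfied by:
  {b: True}


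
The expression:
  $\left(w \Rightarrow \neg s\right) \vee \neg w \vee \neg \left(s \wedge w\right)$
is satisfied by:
  {s: False, w: False}
  {w: True, s: False}
  {s: True, w: False}


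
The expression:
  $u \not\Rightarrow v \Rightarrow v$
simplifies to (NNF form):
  $v \vee \neg u$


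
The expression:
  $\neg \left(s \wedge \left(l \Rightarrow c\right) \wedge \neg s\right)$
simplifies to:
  $\text{True}$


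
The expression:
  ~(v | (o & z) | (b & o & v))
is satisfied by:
  {v: False, o: False, z: False}
  {z: True, v: False, o: False}
  {o: True, v: False, z: False}


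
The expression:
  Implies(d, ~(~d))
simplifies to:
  True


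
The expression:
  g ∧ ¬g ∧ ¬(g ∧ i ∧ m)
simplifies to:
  False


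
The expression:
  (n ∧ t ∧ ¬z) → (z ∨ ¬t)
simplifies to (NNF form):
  z ∨ ¬n ∨ ¬t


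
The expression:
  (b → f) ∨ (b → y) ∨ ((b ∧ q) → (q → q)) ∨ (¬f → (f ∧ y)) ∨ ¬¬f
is always true.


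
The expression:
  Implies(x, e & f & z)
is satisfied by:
  {f: True, e: True, z: True, x: False}
  {f: True, e: True, z: False, x: False}
  {f: True, z: True, e: False, x: False}
  {f: True, z: False, e: False, x: False}
  {e: True, z: True, f: False, x: False}
  {e: True, z: False, f: False, x: False}
  {z: True, f: False, e: False, x: False}
  {z: False, f: False, e: False, x: False}
  {x: True, f: True, e: True, z: True}


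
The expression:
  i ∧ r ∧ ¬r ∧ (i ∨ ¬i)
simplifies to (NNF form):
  False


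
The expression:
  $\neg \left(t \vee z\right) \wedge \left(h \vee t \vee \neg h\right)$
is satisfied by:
  {z: False, t: False}


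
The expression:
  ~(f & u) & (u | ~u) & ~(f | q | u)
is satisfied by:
  {q: False, u: False, f: False}


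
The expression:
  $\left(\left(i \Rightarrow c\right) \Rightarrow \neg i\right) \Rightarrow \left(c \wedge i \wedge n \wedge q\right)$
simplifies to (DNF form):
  $c \wedge i$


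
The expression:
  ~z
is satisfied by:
  {z: False}


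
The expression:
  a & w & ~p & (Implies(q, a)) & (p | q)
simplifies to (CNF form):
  a & q & w & ~p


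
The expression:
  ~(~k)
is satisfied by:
  {k: True}


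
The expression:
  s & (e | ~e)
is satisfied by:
  {s: True}


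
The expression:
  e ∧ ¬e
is never true.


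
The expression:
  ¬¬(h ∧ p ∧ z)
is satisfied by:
  {h: True, z: True, p: True}


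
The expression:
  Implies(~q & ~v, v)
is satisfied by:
  {q: True, v: True}
  {q: True, v: False}
  {v: True, q: False}


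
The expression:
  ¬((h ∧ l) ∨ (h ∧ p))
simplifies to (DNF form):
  (¬l ∧ ¬p) ∨ ¬h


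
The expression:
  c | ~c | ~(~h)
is always true.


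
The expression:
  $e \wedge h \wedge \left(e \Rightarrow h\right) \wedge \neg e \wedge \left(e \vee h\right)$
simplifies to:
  $\text{False}$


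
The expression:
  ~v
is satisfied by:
  {v: False}


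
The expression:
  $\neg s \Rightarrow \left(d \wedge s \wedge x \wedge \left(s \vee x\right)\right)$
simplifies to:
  $s$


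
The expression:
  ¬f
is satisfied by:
  {f: False}


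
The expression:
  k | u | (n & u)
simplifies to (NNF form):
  k | u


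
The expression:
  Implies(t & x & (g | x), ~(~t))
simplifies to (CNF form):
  True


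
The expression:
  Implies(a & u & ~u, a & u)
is always true.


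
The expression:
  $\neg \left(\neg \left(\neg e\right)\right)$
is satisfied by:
  {e: False}


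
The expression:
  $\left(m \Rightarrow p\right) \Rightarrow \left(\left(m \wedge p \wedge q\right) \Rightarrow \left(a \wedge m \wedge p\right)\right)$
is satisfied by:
  {a: True, p: False, m: False, q: False}
  {a: False, p: False, m: False, q: False}
  {a: True, q: True, p: False, m: False}
  {q: True, a: False, p: False, m: False}
  {a: True, m: True, q: False, p: False}
  {m: True, q: False, p: False, a: False}
  {a: True, q: True, m: True, p: False}
  {q: True, m: True, a: False, p: False}
  {a: True, p: True, q: False, m: False}
  {p: True, q: False, m: False, a: False}
  {a: True, q: True, p: True, m: False}
  {q: True, p: True, a: False, m: False}
  {a: True, m: True, p: True, q: False}
  {m: True, p: True, q: False, a: False}
  {a: True, q: True, m: True, p: True}


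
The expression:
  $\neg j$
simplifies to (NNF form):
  $\neg j$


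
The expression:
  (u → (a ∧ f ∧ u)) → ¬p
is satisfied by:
  {u: True, p: False, a: False, f: False}
  {f: True, u: True, p: False, a: False}
  {a: True, u: True, p: False, f: False}
  {f: True, a: True, u: True, p: False}
  {f: False, u: False, p: False, a: False}
  {f: True, u: False, p: False, a: False}
  {a: True, f: False, u: False, p: False}
  {f: True, a: True, u: False, p: False}
  {p: True, u: True, a: False, f: False}
  {f: True, p: True, u: True, a: False}
  {a: True, p: True, u: True, f: False}


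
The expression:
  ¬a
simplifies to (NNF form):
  ¬a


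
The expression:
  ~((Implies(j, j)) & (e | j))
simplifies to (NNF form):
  ~e & ~j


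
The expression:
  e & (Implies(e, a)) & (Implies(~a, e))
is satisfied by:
  {a: True, e: True}


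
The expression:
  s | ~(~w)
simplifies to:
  s | w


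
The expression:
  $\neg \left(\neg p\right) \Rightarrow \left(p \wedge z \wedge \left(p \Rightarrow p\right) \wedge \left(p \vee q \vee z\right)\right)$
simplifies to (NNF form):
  $z \vee \neg p$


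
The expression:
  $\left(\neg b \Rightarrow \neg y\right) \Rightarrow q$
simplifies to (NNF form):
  $q \vee \left(y \wedge \neg b\right)$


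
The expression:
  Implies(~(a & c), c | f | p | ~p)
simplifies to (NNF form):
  True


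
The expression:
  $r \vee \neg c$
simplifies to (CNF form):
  $r \vee \neg c$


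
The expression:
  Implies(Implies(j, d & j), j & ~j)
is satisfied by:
  {j: True, d: False}


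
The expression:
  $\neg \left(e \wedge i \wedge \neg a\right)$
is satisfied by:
  {a: True, e: False, i: False}
  {e: False, i: False, a: False}
  {a: True, i: True, e: False}
  {i: True, e: False, a: False}
  {a: True, e: True, i: False}
  {e: True, a: False, i: False}
  {a: True, i: True, e: True}


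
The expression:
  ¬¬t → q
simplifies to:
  q ∨ ¬t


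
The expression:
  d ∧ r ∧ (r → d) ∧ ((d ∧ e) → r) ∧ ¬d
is never true.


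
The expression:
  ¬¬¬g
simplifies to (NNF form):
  ¬g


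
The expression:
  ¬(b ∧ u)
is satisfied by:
  {u: False, b: False}
  {b: True, u: False}
  {u: True, b: False}


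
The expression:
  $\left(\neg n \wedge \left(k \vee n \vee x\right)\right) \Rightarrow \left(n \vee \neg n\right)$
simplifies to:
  $\text{True}$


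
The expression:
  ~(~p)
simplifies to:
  p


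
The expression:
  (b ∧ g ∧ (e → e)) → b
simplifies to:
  True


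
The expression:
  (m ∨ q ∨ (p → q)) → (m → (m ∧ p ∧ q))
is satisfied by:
  {p: True, q: True, m: False}
  {p: True, q: False, m: False}
  {q: True, p: False, m: False}
  {p: False, q: False, m: False}
  {p: True, m: True, q: True}


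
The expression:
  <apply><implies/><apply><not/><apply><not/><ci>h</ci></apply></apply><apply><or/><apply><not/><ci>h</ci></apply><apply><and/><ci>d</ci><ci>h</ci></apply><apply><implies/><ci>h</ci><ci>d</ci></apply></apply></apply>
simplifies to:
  <apply><or/><ci>d</ci><apply><not/><ci>h</ci></apply></apply>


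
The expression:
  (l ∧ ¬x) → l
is always true.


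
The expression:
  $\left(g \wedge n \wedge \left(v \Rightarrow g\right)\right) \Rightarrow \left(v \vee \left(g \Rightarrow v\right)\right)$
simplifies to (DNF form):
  $v \vee \neg g \vee \neg n$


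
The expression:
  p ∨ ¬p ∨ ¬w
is always true.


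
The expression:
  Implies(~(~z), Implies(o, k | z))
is always true.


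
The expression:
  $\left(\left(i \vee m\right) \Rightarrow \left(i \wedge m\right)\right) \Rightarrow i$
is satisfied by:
  {i: True, m: True}
  {i: True, m: False}
  {m: True, i: False}


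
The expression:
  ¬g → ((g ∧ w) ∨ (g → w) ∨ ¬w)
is always true.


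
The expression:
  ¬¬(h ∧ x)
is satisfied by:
  {h: True, x: True}


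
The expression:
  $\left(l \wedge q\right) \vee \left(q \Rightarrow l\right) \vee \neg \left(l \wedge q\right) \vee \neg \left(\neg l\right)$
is always true.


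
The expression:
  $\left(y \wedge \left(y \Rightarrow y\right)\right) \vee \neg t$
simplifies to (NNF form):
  $y \vee \neg t$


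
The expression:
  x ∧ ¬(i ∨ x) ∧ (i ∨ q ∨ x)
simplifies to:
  False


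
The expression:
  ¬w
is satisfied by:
  {w: False}


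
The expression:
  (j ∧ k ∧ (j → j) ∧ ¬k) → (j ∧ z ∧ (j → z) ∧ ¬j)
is always true.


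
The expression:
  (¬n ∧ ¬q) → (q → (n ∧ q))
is always true.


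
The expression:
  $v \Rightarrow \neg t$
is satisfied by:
  {v: False, t: False}
  {t: True, v: False}
  {v: True, t: False}


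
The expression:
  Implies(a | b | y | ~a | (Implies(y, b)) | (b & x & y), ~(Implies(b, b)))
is never true.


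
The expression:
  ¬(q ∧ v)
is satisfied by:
  {v: False, q: False}
  {q: True, v: False}
  {v: True, q: False}


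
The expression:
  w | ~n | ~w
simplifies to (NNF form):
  True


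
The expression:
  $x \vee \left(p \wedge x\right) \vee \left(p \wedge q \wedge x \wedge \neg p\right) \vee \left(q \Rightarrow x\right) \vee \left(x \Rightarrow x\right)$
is always true.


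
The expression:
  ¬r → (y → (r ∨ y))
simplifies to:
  True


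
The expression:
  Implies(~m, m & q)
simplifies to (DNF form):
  m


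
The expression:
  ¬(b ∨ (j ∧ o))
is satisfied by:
  {o: False, b: False, j: False}
  {j: True, o: False, b: False}
  {o: True, j: False, b: False}


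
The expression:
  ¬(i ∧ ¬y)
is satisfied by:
  {y: True, i: False}
  {i: False, y: False}
  {i: True, y: True}


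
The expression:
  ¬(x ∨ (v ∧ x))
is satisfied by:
  {x: False}


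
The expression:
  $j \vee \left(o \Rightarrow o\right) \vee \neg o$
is always true.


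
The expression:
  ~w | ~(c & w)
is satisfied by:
  {w: False, c: False}
  {c: True, w: False}
  {w: True, c: False}


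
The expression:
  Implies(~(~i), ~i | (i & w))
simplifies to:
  w | ~i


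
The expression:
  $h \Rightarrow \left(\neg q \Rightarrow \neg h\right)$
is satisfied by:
  {q: True, h: False}
  {h: False, q: False}
  {h: True, q: True}


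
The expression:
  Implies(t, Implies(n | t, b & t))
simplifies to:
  b | ~t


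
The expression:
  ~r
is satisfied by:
  {r: False}


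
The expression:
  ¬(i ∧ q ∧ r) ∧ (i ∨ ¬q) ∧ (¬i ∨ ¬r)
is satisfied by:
  {q: False, r: False, i: False}
  {i: True, q: False, r: False}
  {r: True, q: False, i: False}
  {i: True, q: True, r: False}


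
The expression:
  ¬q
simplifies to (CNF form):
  ¬q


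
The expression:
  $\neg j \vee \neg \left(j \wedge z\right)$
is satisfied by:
  {z: False, j: False}
  {j: True, z: False}
  {z: True, j: False}


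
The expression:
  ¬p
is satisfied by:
  {p: False}


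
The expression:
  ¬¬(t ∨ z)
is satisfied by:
  {t: True, z: True}
  {t: True, z: False}
  {z: True, t: False}


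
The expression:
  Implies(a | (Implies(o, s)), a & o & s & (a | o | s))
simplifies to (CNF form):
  o & (a | ~s) & (s | ~a)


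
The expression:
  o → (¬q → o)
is always true.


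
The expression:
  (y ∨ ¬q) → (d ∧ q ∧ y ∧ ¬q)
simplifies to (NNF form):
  q ∧ ¬y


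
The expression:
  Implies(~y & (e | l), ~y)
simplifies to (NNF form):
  True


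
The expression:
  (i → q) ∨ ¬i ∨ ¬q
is always true.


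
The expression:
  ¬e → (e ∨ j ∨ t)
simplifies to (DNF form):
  e ∨ j ∨ t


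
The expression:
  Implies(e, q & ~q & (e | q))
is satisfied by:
  {e: False}


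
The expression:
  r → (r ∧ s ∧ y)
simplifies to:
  (s ∧ y) ∨ ¬r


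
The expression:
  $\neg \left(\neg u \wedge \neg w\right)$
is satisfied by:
  {u: True, w: True}
  {u: True, w: False}
  {w: True, u: False}


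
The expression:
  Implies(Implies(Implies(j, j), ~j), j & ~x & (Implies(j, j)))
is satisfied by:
  {j: True}


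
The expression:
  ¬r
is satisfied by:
  {r: False}


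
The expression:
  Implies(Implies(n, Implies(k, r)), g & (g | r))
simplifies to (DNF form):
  g | (k & n & ~r)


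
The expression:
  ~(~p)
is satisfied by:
  {p: True}


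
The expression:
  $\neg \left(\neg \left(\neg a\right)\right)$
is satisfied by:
  {a: False}


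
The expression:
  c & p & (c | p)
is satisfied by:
  {c: True, p: True}


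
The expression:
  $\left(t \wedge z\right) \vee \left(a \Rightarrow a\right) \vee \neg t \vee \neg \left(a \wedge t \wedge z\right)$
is always true.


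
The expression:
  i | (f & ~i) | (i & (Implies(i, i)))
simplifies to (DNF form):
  f | i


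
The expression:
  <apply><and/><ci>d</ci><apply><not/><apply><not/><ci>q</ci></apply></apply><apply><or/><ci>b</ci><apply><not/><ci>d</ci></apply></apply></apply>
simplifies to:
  <apply><and/><ci>b</ci><ci>d</ci><ci>q</ci></apply>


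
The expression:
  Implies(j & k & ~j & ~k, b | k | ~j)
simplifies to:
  True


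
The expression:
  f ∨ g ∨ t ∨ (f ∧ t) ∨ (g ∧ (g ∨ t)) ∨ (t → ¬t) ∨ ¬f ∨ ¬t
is always true.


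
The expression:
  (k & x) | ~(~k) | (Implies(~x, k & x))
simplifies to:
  k | x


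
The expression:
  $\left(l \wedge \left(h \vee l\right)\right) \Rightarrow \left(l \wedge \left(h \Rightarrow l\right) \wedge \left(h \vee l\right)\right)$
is always true.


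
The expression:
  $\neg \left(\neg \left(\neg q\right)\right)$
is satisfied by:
  {q: False}


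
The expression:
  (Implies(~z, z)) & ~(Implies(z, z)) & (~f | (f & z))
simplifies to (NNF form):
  False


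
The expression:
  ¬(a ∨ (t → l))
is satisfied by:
  {t: True, l: False, a: False}


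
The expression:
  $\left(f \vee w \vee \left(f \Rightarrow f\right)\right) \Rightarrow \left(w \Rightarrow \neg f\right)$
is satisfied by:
  {w: False, f: False}
  {f: True, w: False}
  {w: True, f: False}


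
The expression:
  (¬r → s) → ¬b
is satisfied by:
  {s: False, b: False, r: False}
  {r: True, s: False, b: False}
  {s: True, r: False, b: False}
  {r: True, s: True, b: False}
  {b: True, r: False, s: False}


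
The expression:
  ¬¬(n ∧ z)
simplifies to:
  n ∧ z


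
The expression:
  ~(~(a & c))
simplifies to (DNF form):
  a & c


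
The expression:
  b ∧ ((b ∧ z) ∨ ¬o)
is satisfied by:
  {z: True, b: True, o: False}
  {b: True, o: False, z: False}
  {z: True, o: True, b: True}


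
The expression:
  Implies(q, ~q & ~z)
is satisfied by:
  {q: False}


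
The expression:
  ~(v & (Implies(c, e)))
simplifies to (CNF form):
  (c | ~v) & (~e | ~v)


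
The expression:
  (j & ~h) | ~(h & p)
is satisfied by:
  {p: False, h: False}
  {h: True, p: False}
  {p: True, h: False}


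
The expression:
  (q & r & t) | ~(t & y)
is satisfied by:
  {r: True, q: True, t: False, y: False}
  {r: True, q: False, t: False, y: False}
  {q: True, r: False, t: False, y: False}
  {r: False, q: False, t: False, y: False}
  {r: True, y: True, q: True, t: False}
  {r: True, y: True, q: False, t: False}
  {y: True, q: True, r: False, t: False}
  {y: True, r: False, q: False, t: False}
  {r: True, t: True, q: True, y: False}
  {r: True, t: True, q: False, y: False}
  {t: True, q: True, r: False, y: False}
  {t: True, r: False, q: False, y: False}
  {r: True, y: True, t: True, q: True}


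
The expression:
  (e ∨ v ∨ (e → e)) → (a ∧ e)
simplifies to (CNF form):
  a ∧ e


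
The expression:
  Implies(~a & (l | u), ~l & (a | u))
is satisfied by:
  {a: True, l: False}
  {l: False, a: False}
  {l: True, a: True}


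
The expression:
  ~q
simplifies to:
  ~q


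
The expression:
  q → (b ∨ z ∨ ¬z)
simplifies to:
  True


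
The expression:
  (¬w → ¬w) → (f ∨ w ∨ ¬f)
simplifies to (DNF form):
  True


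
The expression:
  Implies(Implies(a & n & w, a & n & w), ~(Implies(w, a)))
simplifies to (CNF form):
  w & ~a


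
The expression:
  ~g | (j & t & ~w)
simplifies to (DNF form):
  ~g | (j & t & ~w)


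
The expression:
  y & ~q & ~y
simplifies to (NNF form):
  False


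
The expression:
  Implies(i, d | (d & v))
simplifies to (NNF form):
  d | ~i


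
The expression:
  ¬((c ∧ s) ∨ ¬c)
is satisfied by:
  {c: True, s: False}


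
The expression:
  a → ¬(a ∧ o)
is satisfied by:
  {o: False, a: False}
  {a: True, o: False}
  {o: True, a: False}


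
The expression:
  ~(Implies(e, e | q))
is never true.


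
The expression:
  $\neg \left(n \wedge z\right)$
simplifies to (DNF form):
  $\neg n \vee \neg z$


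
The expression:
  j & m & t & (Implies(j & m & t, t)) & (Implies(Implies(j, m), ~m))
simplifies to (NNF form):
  False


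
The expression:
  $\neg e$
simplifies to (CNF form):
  $\neg e$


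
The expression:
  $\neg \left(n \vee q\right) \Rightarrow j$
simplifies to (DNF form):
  $j \vee n \vee q$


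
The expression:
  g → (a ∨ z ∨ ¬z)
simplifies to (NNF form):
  True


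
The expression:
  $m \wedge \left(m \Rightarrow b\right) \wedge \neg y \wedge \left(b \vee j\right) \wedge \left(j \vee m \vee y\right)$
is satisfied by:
  {m: True, b: True, y: False}


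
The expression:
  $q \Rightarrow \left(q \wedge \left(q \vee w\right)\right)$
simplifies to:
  $\text{True}$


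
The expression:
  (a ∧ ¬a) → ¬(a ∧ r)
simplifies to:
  True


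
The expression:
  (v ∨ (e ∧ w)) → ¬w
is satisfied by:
  {e: False, w: False, v: False}
  {v: True, e: False, w: False}
  {e: True, v: False, w: False}
  {v: True, e: True, w: False}
  {w: True, v: False, e: False}


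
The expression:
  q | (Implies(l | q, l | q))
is always true.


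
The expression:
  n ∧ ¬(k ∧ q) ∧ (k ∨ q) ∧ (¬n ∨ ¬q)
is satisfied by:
  {k: True, n: True, q: False}


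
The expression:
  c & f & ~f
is never true.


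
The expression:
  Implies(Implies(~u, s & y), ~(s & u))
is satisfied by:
  {s: False, u: False}
  {u: True, s: False}
  {s: True, u: False}


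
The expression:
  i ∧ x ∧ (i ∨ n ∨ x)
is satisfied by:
  {i: True, x: True}


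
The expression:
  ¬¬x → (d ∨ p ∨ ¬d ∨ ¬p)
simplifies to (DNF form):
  True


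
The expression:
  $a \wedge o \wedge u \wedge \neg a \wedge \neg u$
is never true.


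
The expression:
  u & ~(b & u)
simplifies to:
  u & ~b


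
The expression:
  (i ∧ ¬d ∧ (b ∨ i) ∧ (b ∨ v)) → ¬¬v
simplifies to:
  d ∨ v ∨ ¬b ∨ ¬i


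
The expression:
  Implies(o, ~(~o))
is always true.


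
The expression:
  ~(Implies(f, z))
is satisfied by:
  {f: True, z: False}


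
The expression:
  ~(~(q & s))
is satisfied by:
  {s: True, q: True}


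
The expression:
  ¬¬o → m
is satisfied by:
  {m: True, o: False}
  {o: False, m: False}
  {o: True, m: True}


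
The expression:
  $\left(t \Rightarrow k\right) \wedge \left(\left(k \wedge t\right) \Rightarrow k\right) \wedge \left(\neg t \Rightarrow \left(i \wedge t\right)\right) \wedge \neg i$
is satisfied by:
  {t: True, k: True, i: False}


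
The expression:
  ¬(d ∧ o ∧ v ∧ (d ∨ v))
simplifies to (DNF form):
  ¬d ∨ ¬o ∨ ¬v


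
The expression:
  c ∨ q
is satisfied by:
  {q: True, c: True}
  {q: True, c: False}
  {c: True, q: False}


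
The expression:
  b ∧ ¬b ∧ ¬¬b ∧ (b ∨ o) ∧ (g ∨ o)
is never true.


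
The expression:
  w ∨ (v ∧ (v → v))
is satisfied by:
  {v: True, w: True}
  {v: True, w: False}
  {w: True, v: False}


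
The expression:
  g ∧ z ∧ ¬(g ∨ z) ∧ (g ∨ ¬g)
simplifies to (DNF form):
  False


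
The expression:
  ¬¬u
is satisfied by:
  {u: True}


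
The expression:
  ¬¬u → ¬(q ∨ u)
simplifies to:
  ¬u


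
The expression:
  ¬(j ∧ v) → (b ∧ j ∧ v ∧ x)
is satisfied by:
  {j: True, v: True}


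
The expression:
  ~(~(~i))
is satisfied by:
  {i: False}


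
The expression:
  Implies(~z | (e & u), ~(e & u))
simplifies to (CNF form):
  ~e | ~u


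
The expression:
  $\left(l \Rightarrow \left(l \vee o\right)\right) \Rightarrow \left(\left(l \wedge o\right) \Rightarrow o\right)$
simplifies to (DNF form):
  $\text{True}$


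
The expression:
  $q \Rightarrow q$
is always true.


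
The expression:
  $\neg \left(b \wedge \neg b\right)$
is always true.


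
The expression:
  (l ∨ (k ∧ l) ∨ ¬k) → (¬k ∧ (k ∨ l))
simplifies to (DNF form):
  (k ∧ ¬l) ∨ (l ∧ ¬k)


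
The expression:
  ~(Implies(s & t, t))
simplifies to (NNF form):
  False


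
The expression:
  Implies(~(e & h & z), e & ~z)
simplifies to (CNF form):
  e & (h | ~z)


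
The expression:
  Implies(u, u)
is always true.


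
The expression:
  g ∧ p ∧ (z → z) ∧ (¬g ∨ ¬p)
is never true.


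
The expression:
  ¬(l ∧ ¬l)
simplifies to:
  True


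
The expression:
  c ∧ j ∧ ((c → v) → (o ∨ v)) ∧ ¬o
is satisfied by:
  {c: True, j: True, o: False}


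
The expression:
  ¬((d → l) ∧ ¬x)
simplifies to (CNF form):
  (d ∨ x) ∧ (x ∨ ¬l)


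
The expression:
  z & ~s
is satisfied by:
  {z: True, s: False}


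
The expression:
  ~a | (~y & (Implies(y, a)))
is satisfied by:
  {y: False, a: False}
  {a: True, y: False}
  {y: True, a: False}


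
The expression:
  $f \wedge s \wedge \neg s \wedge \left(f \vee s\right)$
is never true.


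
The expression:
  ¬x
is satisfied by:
  {x: False}


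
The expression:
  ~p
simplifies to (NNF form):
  ~p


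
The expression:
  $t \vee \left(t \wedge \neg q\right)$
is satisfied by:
  {t: True}


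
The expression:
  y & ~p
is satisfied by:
  {y: True, p: False}


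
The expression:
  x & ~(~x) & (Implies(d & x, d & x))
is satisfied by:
  {x: True}


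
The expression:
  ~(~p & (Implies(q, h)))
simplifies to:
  p | (q & ~h)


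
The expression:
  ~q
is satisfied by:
  {q: False}


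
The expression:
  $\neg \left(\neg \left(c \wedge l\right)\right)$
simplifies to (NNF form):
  $c \wedge l$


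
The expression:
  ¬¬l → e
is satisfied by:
  {e: True, l: False}
  {l: False, e: False}
  {l: True, e: True}


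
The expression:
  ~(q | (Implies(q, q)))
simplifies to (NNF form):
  False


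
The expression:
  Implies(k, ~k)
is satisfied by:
  {k: False}


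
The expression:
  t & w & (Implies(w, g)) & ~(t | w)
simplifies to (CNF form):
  False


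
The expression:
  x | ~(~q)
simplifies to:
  q | x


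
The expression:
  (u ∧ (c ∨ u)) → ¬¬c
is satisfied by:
  {c: True, u: False}
  {u: False, c: False}
  {u: True, c: True}


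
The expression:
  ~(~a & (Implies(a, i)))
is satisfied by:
  {a: True}


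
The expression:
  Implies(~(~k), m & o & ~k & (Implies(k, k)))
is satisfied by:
  {k: False}


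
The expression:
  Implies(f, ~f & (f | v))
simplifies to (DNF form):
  ~f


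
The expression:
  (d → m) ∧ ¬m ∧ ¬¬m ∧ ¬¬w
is never true.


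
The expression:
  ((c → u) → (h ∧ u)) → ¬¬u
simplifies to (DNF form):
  u ∨ ¬c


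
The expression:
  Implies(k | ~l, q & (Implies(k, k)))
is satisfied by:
  {q: True, l: True, k: False}
  {q: True, k: False, l: False}
  {q: True, l: True, k: True}
  {q: True, k: True, l: False}
  {l: True, k: False, q: False}


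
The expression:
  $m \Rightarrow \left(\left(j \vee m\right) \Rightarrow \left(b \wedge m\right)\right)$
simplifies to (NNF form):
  $b \vee \neg m$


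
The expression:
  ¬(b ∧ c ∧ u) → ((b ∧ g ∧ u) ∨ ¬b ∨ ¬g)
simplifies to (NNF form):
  u ∨ ¬b ∨ ¬g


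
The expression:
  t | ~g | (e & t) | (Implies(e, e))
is always true.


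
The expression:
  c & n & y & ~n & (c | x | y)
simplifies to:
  False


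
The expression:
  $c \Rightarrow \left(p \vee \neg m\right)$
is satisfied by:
  {p: True, m: False, c: False}
  {m: False, c: False, p: False}
  {c: True, p: True, m: False}
  {c: True, m: False, p: False}
  {p: True, m: True, c: False}
  {m: True, p: False, c: False}
  {c: True, m: True, p: True}


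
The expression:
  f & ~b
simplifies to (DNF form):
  f & ~b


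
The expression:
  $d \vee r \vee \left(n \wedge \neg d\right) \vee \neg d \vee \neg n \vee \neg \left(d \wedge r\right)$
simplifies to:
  $\text{True}$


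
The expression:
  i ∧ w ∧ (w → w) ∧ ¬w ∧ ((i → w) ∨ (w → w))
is never true.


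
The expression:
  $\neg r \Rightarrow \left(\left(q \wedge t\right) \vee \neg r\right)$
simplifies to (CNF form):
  $\text{True}$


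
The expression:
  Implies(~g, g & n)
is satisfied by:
  {g: True}


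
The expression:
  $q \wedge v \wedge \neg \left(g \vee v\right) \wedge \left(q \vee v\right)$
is never true.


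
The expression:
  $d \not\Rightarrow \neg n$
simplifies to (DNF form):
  $d \wedge n$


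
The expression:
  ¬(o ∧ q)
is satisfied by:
  {o: False, q: False}
  {q: True, o: False}
  {o: True, q: False}


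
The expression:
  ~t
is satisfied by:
  {t: False}


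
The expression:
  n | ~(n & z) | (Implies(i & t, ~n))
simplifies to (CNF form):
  True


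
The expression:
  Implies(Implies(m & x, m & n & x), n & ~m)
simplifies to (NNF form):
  (m | n) & (n | x) & (~m | ~n)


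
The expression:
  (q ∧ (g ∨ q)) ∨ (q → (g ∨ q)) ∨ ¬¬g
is always true.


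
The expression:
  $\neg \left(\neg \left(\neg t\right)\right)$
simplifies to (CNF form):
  $\neg t$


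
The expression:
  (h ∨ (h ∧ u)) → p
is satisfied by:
  {p: True, h: False}
  {h: False, p: False}
  {h: True, p: True}


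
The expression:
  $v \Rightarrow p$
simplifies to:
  $p \vee \neg v$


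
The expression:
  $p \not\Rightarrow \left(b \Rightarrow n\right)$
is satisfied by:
  {p: True, b: True, n: False}


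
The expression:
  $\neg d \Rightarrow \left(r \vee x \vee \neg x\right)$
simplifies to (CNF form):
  $\text{True}$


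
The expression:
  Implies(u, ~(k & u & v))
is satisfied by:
  {u: False, k: False, v: False}
  {v: True, u: False, k: False}
  {k: True, u: False, v: False}
  {v: True, k: True, u: False}
  {u: True, v: False, k: False}
  {v: True, u: True, k: False}
  {k: True, u: True, v: False}


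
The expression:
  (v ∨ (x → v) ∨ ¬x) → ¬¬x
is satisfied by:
  {x: True}


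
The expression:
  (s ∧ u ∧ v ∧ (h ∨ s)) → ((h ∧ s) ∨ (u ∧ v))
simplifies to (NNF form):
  True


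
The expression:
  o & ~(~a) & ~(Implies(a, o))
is never true.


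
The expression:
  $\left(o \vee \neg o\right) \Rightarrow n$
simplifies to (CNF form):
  $n$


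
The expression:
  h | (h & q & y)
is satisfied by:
  {h: True}


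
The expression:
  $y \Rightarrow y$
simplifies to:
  $\text{True}$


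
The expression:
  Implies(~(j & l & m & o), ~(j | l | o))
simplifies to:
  (j | ~o) & (l | ~j) & (m | ~o) & (o | ~l)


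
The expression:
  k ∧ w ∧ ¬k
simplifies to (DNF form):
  False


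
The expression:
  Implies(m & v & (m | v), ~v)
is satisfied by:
  {m: False, v: False}
  {v: True, m: False}
  {m: True, v: False}


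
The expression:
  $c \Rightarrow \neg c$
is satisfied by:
  {c: False}


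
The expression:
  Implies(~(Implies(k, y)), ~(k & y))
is always true.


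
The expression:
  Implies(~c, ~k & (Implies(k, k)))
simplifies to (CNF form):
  c | ~k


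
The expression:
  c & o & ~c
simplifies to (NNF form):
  False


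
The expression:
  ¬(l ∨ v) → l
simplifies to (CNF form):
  l ∨ v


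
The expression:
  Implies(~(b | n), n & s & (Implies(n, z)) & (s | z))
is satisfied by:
  {n: True, b: True}
  {n: True, b: False}
  {b: True, n: False}


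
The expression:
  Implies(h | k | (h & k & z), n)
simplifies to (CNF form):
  (n | ~h) & (n | ~k)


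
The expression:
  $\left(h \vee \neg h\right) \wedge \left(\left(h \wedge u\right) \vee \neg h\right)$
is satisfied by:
  {u: True, h: False}
  {h: False, u: False}
  {h: True, u: True}


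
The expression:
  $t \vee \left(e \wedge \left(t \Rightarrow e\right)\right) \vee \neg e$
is always true.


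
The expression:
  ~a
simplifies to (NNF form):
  ~a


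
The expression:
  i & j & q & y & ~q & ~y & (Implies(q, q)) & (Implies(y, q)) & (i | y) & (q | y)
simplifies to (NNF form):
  False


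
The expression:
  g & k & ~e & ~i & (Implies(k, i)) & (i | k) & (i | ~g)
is never true.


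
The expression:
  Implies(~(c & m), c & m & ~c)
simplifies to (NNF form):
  c & m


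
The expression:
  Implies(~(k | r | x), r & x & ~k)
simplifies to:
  k | r | x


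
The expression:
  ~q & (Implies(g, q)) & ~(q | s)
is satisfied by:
  {q: False, g: False, s: False}


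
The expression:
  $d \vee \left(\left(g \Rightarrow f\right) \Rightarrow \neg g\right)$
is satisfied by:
  {d: True, g: False, f: False}
  {g: False, f: False, d: False}
  {f: True, d: True, g: False}
  {f: True, g: False, d: False}
  {d: True, g: True, f: False}
  {g: True, d: False, f: False}
  {f: True, g: True, d: True}


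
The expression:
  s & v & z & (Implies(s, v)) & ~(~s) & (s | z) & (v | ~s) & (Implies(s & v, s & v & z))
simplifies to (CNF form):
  s & v & z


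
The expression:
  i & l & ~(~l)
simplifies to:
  i & l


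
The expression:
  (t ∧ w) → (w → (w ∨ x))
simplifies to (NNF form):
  True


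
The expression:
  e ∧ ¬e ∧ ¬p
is never true.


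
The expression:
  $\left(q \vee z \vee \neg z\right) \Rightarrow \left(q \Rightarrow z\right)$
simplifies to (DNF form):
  $z \vee \neg q$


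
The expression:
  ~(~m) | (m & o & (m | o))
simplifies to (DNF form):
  m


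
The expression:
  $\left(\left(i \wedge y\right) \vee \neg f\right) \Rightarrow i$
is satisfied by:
  {i: True, f: True}
  {i: True, f: False}
  {f: True, i: False}


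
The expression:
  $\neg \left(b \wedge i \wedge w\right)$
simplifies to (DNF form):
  $\neg b \vee \neg i \vee \neg w$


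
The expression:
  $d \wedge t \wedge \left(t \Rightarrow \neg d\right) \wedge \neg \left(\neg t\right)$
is never true.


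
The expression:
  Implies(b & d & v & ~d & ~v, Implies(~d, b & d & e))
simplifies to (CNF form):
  True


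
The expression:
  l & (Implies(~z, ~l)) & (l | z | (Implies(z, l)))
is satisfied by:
  {z: True, l: True}


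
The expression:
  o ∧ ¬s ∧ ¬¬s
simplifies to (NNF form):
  False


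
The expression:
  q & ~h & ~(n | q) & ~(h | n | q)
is never true.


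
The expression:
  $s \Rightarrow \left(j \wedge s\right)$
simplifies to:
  $j \vee \neg s$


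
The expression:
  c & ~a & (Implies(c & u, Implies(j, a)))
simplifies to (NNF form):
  c & ~a & (~j | ~u)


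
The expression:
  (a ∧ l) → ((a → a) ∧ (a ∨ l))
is always true.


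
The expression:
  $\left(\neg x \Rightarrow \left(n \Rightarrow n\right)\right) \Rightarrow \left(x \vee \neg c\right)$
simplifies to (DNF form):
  $x \vee \neg c$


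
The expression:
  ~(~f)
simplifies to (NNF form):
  f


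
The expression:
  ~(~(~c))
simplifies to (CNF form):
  ~c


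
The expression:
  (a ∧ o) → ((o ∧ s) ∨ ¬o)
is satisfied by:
  {s: True, o: False, a: False}
  {s: False, o: False, a: False}
  {a: True, s: True, o: False}
  {a: True, s: False, o: False}
  {o: True, s: True, a: False}
  {o: True, s: False, a: False}
  {o: True, a: True, s: True}


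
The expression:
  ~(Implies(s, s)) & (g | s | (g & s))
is never true.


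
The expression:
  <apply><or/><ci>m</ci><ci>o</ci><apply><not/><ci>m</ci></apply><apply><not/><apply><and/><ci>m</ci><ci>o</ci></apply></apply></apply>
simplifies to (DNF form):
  <true/>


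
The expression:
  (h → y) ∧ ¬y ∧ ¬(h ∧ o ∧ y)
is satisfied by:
  {y: False, h: False}


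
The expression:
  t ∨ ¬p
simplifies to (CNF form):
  t ∨ ¬p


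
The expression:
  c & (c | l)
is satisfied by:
  {c: True}


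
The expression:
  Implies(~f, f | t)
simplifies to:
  f | t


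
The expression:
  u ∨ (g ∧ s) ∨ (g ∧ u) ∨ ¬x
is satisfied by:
  {g: True, u: True, s: True, x: False}
  {g: True, u: True, s: False, x: False}
  {u: True, s: True, g: False, x: False}
  {u: True, g: False, s: False, x: False}
  {g: True, s: True, u: False, x: False}
  {g: True, s: False, u: False, x: False}
  {s: True, g: False, u: False, x: False}
  {s: False, g: False, u: False, x: False}
  {x: True, g: True, u: True, s: True}
  {x: True, g: True, u: True, s: False}
  {x: True, u: True, s: True, g: False}
  {x: True, u: True, s: False, g: False}
  {x: True, g: True, s: True, u: False}
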